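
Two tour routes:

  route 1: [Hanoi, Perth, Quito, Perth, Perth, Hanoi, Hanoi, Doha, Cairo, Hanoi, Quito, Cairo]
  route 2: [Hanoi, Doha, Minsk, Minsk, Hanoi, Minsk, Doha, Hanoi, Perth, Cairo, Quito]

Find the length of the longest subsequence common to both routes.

Match Hanoi (route 1 #1, route 2 #1), then Hanoi (route 1 #6, route 2 #5), then Hanoi (route 1 #7, route 2 #8), then Cairo (route 1 #9, route 2 #10), then Quito (route 1 #11, route 2 #11) — 5 stops in the same relative order in both. Since dp[12][11] = 5, nothing longer is possible.

5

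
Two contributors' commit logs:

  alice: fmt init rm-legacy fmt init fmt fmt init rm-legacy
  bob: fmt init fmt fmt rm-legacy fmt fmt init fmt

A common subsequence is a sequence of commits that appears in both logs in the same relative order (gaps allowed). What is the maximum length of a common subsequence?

Match fmt [1,1], init [2,2], rm-legacy [3,5], fmt [4,7], init [5,8], fmt [7,9] — 6 commits in the same relative order in both. dp[9][9] = 6 confirms this is the maximum.

6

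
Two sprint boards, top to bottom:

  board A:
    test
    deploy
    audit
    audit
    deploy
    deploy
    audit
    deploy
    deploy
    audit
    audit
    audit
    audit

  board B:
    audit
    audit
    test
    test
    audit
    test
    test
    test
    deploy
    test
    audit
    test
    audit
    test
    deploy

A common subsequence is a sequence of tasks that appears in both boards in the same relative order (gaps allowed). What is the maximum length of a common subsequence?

6

Match audit at board A[3]=board B[1], then audit at board A[4]=board B[2], then audit at board A[7]=board B[5], then deploy at board A[8]=board B[9], then audit at board A[10]=board B[11], then audit at board A[11]=board B[13] — 6 tasks in the same relative order in both. The LCS DP gives dp[13][15] = 6, so this is optimal.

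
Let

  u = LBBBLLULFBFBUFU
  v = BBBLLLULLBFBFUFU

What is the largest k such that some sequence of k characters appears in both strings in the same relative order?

13

Match B at u[2]=v[1]; then B at u[3]=v[2]; then B at u[4]=v[3]; then L at u[5]=v[5]; then L at u[6]=v[6]; then U at u[7]=v[7]; then L at u[8]=v[9]; then F at u[9]=v[11]; then B at u[10]=v[12]; then F at u[11]=v[13]; then U at u[13]=v[14]; then F at u[14]=v[15]; then U at u[15]=v[16] — 13 characters in the same relative order in both. Since dp[15][16] = 13, nothing longer is possible.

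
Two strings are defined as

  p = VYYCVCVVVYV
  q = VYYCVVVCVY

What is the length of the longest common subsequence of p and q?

Let dp[i][j] be the LCS length of the first i characters of p and the first j characters of q. dp[i][j] = dp[i-1][j-1]+1 when the i-th and j-th characters match, else max(dp[i-1][j], dp[i][j-1]).
    ·  V  Y  Y  C  V  V  V  C  V  Y
 ·  0  0  0  0  0  0  0  0  0  0  0
 V  0  1  1  1  1  1  1  1  1  1  1
 Y  0  1  2  2  2  2  2  2  2  2  2
 Y  0  1  2  3  3  3  3  3  3  3  3
 C  0  1  2  3  4  4  4  4  4  4  4
 V  0  1  2  3  4  5  5  5  5  5  5
 C  0  1  2  3  4  5  5  5  6  6  6
 V  0  1  2  3  4  5  6  6  6  7  7
 V  0  1  2  3  4  5  6  7  7  7  7
 V  0  1  2  3  4  5  6  7  7  8  8
 Y  0  1  2  3  4  5  6  7  7  8  9
 V  0  1  2  3  4  5  6  7  7  8  9
dp[11][10] = 9. One LCS (by backtracking along matches): VYYCVVVVY.

9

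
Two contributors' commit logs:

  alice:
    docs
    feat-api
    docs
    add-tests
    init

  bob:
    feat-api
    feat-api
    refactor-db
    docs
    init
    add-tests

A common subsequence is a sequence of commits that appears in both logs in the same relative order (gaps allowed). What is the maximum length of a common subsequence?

Taking feat-api [2,2] → docs [3,4] → add-tests [4,6] gives a common subsequence of length 3. Since dp[5][6] = 3, nothing longer is possible.

3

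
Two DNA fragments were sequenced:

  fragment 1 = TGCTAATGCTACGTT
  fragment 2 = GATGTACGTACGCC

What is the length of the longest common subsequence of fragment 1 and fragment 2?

Match T [1,3], G [2,4], T [4,5], A [5,6], G [8,8], T [10,9], A [11,10], C [12,11], G [13,12] — 9 bases in the same relative order in both. dp[15][14] = 9 confirms this is the maximum.

9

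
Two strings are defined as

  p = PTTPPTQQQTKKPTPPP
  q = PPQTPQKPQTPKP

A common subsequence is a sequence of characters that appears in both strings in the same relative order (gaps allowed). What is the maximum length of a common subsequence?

9

Taking P at p[1]=q[2]; then T at p[3]=q[4]; then P at p[5]=q[5]; then Q at p[9]=q[6]; then K at p[12]=q[7]; then P at p[13]=q[8]; then T at p[14]=q[10]; then P at p[15]=q[11]; then P at p[17]=q[13] gives a common subsequence of length 9, and the DP table's final entry dp[17][13] is also 9, so no common subsequence is longer.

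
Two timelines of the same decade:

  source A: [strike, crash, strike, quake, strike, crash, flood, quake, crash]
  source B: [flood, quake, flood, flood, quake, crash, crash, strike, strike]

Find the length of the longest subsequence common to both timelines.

4

Match quake (source A #4, source B #2); then flood (source A #7, source B #4); then quake (source A #8, source B #5); then crash (source A #9, source B #7) — 4 events in the same relative order in both. Since dp[9][9] = 4, nothing longer is possible.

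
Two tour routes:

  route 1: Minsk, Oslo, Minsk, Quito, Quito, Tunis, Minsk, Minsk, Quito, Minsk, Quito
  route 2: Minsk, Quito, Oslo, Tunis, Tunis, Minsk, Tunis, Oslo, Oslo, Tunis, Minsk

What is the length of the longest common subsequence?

5

Taking Minsk at route 1[1]=route 2[1] → Oslo at route 1[2]=route 2[3] → Minsk at route 1[3]=route 2[6] → Tunis at route 1[6]=route 2[10] → Minsk at route 1[10]=route 2[11] gives a common subsequence of length 5. The LCS DP gives dp[11][11] = 5, so this is optimal.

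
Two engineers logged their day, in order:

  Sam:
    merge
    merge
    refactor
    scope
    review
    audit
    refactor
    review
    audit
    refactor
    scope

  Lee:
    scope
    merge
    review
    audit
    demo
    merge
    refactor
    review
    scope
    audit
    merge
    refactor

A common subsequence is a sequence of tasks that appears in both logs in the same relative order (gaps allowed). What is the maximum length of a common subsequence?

Pick merge at Sam[2]=Lee[2] → review at Sam[5]=Lee[3] → audit at Sam[6]=Lee[4] → refactor at Sam[7]=Lee[7] → review at Sam[8]=Lee[8] → audit at Sam[9]=Lee[10] → refactor at Sam[10]=Lee[12]; all 7 tasks appear in both, in order. Since dp[11][12] = 7, nothing longer is possible.

7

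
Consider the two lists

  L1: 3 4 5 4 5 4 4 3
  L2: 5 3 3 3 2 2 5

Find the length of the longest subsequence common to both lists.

2

Let dp[i][j] be the LCS length of the first i values of L1 and the first j values of L2. dp[i][j] = dp[i-1][j-1]+1 when the i-th and j-th values match, else max(dp[i-1][j], dp[i][j-1]).
    ·  5  3  3  3  2  2  5
 ·  0  0  0  0  0  0  0  0
 3  0  0  1  1  1  1  1  1
 4  0  0  1  1  1  1  1  1
 5  0  1  1  1  1  1  1  2
 4  0  1  1  1  1  1  1  2
 5  0  1  1  1  1  1  1  2
 4  0  1  1  1  1  1  1  2
 4  0  1  1  1  1  1  1  2
 3  0  1  2  2  2  2  2  2
dp[8][7] = 2. One LCS (by backtracking along matches): 3, 5.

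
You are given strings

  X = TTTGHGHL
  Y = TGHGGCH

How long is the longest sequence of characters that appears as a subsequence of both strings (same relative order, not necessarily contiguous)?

Let dp[i][j] be the LCS length of the first i characters of X and the first j characters of Y. dp[i][j] = dp[i-1][j-1]+1 when the i-th and j-th characters match, else max(dp[i-1][j], dp[i][j-1]).
    ·  T  G  H  G  G  C  H
 ·  0  0  0  0  0  0  0  0
 T  0  1  1  1  1  1  1  1
 T  0  1  1  1  1  1  1  1
 T  0  1  1  1  1  1  1  1
 G  0  1  2  2  2  2  2  2
 H  0  1  2  3  3  3  3  3
 G  0  1  2  3  4  4  4  4
 H  0  1  2  3  4  4  4  5
 L  0  1  2  3  4  4  4  5
dp[8][7] = 5. One LCS (by backtracking along matches): TGHGH.

5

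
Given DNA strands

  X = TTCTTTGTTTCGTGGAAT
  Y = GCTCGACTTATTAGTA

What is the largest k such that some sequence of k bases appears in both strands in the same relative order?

9

One common subsequence of length 9: T (X #1, Y #3), then C (X #3, Y #7), then T (X #4, Y #8), then T (X #5, Y #9), then T (X #6, Y #11), then T (X #8, Y #12), then G (X #12, Y #14), then T (X #13, Y #15), then A (X #17, Y #16). dp[18][16] = 9 confirms this is the maximum.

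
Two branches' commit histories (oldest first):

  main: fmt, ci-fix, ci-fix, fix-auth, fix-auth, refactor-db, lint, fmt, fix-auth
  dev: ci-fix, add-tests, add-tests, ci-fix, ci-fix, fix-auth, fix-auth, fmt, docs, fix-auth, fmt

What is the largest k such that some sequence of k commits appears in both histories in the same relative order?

Pick ci-fix at main[2]=dev[4]; then ci-fix at main[3]=dev[5]; then fix-auth at main[4]=dev[6]; then fix-auth at main[5]=dev[7]; then fmt at main[8]=dev[8]; then fix-auth at main[9]=dev[10]; all 6 commits appear in both, in order. dp[9][11] = 6 confirms this is the maximum.

6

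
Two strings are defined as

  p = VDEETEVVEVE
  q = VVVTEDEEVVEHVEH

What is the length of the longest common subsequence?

Taking V at p[1]=q[3], D at p[2]=q[6], E at p[4]=q[7], E at p[6]=q[8], V at p[7]=q[9], V at p[8]=q[10], E at p[9]=q[11], V at p[10]=q[13], E at p[11]=q[14] gives a common subsequence of length 9. The LCS DP gives dp[11][15] = 9, so this is optimal.

9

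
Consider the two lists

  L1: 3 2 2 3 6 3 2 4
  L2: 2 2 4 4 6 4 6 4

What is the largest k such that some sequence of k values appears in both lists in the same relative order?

4

Let dp[i][j] be the LCS length of the first i values of L1 and the first j values of L2. dp[i][j] = dp[i-1][j-1]+1 when the i-th and j-th values match, else max(dp[i-1][j], dp[i][j-1]).
    ·  2  2  4  4  6  4  6  4
 ·  0  0  0  0  0  0  0  0  0
 3  0  0  0  0  0  0  0  0  0
 2  0  1  1  1  1  1  1  1  1
 2  0  1  2  2  2  2  2  2  2
 3  0  1  2  2  2  2  2  2  2
 6  0  1  2  2  2  3  3  3  3
 3  0  1  2  2  2  3  3  3  3
 2  0  1  2  2  2  3  3  3  3
 4  0  1  2  3  3  3  4  4  4
dp[8][8] = 4. One LCS (by backtracking along matches): 2, 2, 6, 4.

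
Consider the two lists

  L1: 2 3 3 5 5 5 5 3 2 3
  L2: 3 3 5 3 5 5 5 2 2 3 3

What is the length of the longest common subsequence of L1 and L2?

8

One common subsequence of length 8: 3 [2,1] → 3 [3,2] → 5 [4,3] → 5 [5,5] → 5 [6,6] → 5 [7,7] → 3 [8,10] → 3 [10,11]. Since dp[10][11] = 8, nothing longer is possible.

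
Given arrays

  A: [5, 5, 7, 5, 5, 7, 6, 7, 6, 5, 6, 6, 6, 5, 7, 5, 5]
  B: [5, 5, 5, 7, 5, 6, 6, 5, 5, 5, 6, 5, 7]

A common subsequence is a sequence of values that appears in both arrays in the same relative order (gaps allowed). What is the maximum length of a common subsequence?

10

Match 5 [1,2] → 5 [2,3] → 7 [3,4] → 5 [5,5] → 6 [7,6] → 6 [9,7] → 5 [10,10] → 6 [13,11] → 5 [14,12] → 7 [15,13] — 10 values in the same relative order in both. dp[17][13] = 10 confirms this is the maximum.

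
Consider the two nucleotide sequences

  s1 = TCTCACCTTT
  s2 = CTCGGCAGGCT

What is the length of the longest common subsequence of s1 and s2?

One common subsequence of length 6: T at s1[1]=s2[2], then C at s1[2]=s2[3], then C at s1[4]=s2[6], then A at s1[5]=s2[7], then C at s1[7]=s2[10], then T at s1[10]=s2[11]. The LCS DP gives dp[10][11] = 6, so this is optimal.

6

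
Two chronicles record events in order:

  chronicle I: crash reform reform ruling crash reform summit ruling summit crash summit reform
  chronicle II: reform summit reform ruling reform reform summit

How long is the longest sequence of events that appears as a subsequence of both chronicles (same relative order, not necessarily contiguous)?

Match reform (chronicle I #2, chronicle II #1); then reform (chronicle I #3, chronicle II #3); then ruling (chronicle I #4, chronicle II #4); then reform (chronicle I #6, chronicle II #6); then summit (chronicle I #11, chronicle II #7) — 5 events in the same relative order in both. dp[12][7] = 5 confirms this is the maximum.

5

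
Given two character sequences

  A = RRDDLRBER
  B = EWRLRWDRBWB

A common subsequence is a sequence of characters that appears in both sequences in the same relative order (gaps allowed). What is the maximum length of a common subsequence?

Taking R [1,3] → R [2,5] → D [4,7] → R [6,8] → B [7,11] gives a common subsequence of length 5, and the DP table's final entry dp[9][11] is also 5, so no common subsequence is longer.

5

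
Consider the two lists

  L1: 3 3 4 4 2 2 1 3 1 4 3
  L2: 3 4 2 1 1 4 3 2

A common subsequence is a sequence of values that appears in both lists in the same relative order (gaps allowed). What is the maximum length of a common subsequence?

7

Let dp[i][j] be the LCS length of the first i values of L1 and the first j values of L2. dp[i][j] = dp[i-1][j-1]+1 when the i-th and j-th values match, else max(dp[i-1][j], dp[i][j-1]).
    ·  3  4  2  1  1  4  3  2
 ·  0  0  0  0  0  0  0  0  0
 3  0  1  1  1  1  1  1  1  1
 3  0  1  1  1  1  1  1  2  2
 4  0  1  2  2  2  2  2  2  2
 4  0  1  2  2  2  2  3  3  3
 2  0  1  2  3  3  3  3  3  4
 2  0  1  2  3  3  3  3  3  4
 1  0  1  2  3  4  4  4  4  4
 3  0  1  2  3  4  4  4  5  5
 1  0  1  2  3  4  5  5  5  5
 4  0  1  2  3  4  5  6  6  6
 3  0  1  2  3  4  5  6  7  7
dp[11][8] = 7. One LCS (by backtracking along matches): 3, 4, 2, 1, 1, 4, 3.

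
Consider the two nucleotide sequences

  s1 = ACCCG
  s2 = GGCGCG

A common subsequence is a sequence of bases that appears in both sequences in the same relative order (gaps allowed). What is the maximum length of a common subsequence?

Let dp[i][j] be the LCS length of the first i bases of s1 and the first j bases of s2. dp[i][j] = dp[i-1][j-1]+1 when the i-th and j-th bases match, else max(dp[i-1][j], dp[i][j-1]).
    ·  G  G  C  G  C  G
 ·  0  0  0  0  0  0  0
 A  0  0  0  0  0  0  0
 C  0  0  0  1  1  1  1
 C  0  0  0  1  1  2  2
 C  0  0  0  1  1  2  2
 G  0  1  1  1  2  2  3
dp[5][6] = 3. One LCS (by backtracking along matches): CCG.

3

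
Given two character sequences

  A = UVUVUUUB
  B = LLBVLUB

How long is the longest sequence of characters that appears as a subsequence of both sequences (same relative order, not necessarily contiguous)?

Let dp[i][j] be the LCS length of the first i characters of A and the first j characters of B. dp[i][j] = dp[i-1][j-1]+1 when the i-th and j-th characters match, else max(dp[i-1][j], dp[i][j-1]).
    ·  L  L  B  V  L  U  B
 ·  0  0  0  0  0  0  0  0
 U  0  0  0  0  0  0  1  1
 V  0  0  0  0  1  1  1  1
 U  0  0  0  0  1  1  2  2
 V  0  0  0  0  1  1  2  2
 U  0  0  0  0  1  1  2  2
 U  0  0  0  0  1  1  2  2
 U  0  0  0  0  1  1  2  2
 B  0  0  0  1  1  1  2  3
dp[8][7] = 3. One LCS (by backtracking along matches): VUB.

3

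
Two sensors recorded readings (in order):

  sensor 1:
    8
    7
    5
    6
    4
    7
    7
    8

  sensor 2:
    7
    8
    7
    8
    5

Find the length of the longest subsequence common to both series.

3

Match 8 (sensor 1 #1, sensor 2 #2) → 7 (sensor 1 #2, sensor 2 #3) → 5 (sensor 1 #3, sensor 2 #5) — 3 values in the same relative order in both. dp[8][5] = 3 confirms this is the maximum.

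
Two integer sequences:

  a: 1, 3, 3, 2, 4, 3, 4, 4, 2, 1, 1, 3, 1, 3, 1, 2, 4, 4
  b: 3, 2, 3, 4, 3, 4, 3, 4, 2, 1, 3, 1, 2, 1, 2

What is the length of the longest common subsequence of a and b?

12

Taking 3 (a #2, b #1), then 3 (a #3, b #3), then 4 (a #5, b #4), then 3 (a #6, b #5), then 4 (a #7, b #6), then 4 (a #8, b #8), then 2 (a #9, b #9), then 1 (a #11, b #10), then 3 (a #12, b #11), then 1 (a #13, b #12), then 1 (a #15, b #14), then 2 (a #16, b #15) gives a common subsequence of length 12. The LCS DP gives dp[18][15] = 12, so this is optimal.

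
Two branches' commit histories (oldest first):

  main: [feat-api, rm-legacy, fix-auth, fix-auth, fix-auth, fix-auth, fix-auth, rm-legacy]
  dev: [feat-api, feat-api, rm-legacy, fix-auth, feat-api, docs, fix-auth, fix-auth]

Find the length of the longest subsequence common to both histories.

5

Pick feat-api at main[1]=dev[2]; then rm-legacy at main[2]=dev[3]; then fix-auth at main[3]=dev[4]; then fix-auth at main[6]=dev[7]; then fix-auth at main[7]=dev[8]; all 5 commits appear in both, in order. The LCS DP gives dp[8][8] = 5, so this is optimal.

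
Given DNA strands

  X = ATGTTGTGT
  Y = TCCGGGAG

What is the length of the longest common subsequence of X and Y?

Match T [2,1] → G [3,5] → G [6,6] → G [8,8] — 4 bases in the same relative order in both. dp[9][8] = 4 confirms this is the maximum.

4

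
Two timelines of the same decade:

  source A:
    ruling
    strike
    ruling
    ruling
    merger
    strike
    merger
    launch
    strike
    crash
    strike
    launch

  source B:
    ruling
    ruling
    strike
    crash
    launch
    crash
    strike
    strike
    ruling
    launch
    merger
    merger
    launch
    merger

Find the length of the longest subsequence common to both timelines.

Match ruling [3,1] → ruling [4,2] → strike [6,3] → launch [8,5] → strike [9,7] → strike [11,8] → launch [12,13] — 7 events in the same relative order in both. Since dp[12][14] = 7, nothing longer is possible.

7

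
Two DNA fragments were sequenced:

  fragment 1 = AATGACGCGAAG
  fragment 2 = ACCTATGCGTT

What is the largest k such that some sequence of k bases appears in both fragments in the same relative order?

6

Taking A [1,1], A [2,5], T [3,6], G [4,7], C [6,8], G [7,9] gives a common subsequence of length 6. dp[12][11] = 6 confirms this is the maximum.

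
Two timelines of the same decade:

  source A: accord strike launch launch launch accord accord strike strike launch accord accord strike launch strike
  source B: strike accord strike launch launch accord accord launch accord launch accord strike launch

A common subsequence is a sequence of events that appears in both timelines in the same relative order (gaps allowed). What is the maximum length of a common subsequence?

Taking accord [1,2]; then strike [2,3]; then launch [4,4]; then launch [5,5]; then accord [6,6]; then accord [7,7]; then launch [10,8]; then accord [11,9]; then accord [12,11]; then strike [13,12]; then launch [14,13] gives a common subsequence of length 11. dp[15][13] = 11 confirms this is the maximum.

11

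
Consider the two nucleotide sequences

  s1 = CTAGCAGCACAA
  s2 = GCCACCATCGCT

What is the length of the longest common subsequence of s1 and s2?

Let dp[i][j] be the LCS length of the first i bases of s1 and the first j bases of s2. dp[i][j] = dp[i-1][j-1]+1 when the i-th and j-th bases match, else max(dp[i-1][j], dp[i][j-1]).
    ·  G  C  C  A  C  C  A  T  C  G  C  T
 ·  0  0  0  0  0  0  0  0  0  0  0  0  0
 C  0  0  1  1  1  1  1  1  1  1  1  1  1
 T  0  0  1  1  1  1  1  1  2  2  2  2  2
 A  0  0  1  1  2  2  2  2  2  2  2  2  2
 G  0  1  1  1  2  2  2  2  2  2  3  3  3
 C  0  1  2  2  2  3  3  3  3  3  3  4  4
 A  0  1  2  2  3  3  3  4  4  4  4  4  4
 G  0  1  2  2  3  3  3  4  4  4  5  5  5
 C  0  1  2  3  3  4  4  4  4  5  5  6  6
 A  0  1  2  3  4  4  4  5  5  5  5  6  6
 C  0  1  2  3  4  5  5  5  5  6  6  6  6
 A  0  1  2  3  4  5  5  6  6  6  6  6  6
 A  0  1  2  3  4  5  5  6  6  6  6  6  6
dp[12][12] = 6. One LCS (by backtracking along matches): CACAGC.

6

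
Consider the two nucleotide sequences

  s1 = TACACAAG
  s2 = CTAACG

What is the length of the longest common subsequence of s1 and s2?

5

One common subsequence of length 5: T [1,2], A [2,3], A [4,4], C [5,5], G [8,6]. The LCS DP gives dp[8][6] = 5, so this is optimal.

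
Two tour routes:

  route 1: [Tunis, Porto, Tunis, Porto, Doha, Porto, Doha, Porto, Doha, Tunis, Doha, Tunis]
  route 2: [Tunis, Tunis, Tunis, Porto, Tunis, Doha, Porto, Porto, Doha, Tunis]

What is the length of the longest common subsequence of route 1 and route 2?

8

Taking Tunis [1,3], Porto [2,4], Tunis [3,5], Doha [5,6], Porto [6,7], Porto [8,8], Doha [11,9], Tunis [12,10] gives a common subsequence of length 8. dp[12][10] = 8 confirms this is the maximum.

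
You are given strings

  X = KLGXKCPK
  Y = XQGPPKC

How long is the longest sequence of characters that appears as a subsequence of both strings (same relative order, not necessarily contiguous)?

Let dp[i][j] be the LCS length of the first i characters of X and the first j characters of Y. dp[i][j] = dp[i-1][j-1]+1 when the i-th and j-th characters match, else max(dp[i-1][j], dp[i][j-1]).
    ·  X  Q  G  P  P  K  C
 ·  0  0  0  0  0  0  0  0
 K  0  0  0  0  0  0  1  1
 L  0  0  0  0  0  0  1  1
 G  0  0  0  1  1  1  1  1
 X  0  1  1  1  1  1  1  1
 K  0  1  1  1  1  1  2  2
 C  0  1  1  1  1  1  2  3
 P  0  1  1  1  2  2  2  3
 K  0  1  1  1  2  2  3  3
dp[8][7] = 3. One LCS (by backtracking along matches): GKC.

3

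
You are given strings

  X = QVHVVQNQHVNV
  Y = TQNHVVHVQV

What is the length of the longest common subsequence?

7

Pick Q [1,2], then H [3,4], then V [4,5], then V [5,6], then H [9,7], then V [10,8], then V [12,10]; all 7 characters appear in both, in order. The LCS DP gives dp[12][10] = 7, so this is optimal.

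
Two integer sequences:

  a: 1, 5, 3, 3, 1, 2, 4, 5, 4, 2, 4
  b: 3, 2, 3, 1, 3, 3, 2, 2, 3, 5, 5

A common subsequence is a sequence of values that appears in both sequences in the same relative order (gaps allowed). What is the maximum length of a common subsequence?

Pick 1 (a #1, b #4), 3 (a #3, b #5), 3 (a #4, b #6), 2 (a #6, b #8), 5 (a #8, b #11); all 5 values appear in both, in order. Since dp[11][11] = 5, nothing longer is possible.

5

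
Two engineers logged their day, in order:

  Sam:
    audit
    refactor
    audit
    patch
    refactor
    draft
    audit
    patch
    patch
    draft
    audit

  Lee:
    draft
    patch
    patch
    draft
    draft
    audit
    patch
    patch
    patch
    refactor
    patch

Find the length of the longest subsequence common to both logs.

5

One common subsequence of length 5: patch at Sam[4]=Lee[3] → draft at Sam[6]=Lee[5] → audit at Sam[7]=Lee[6] → patch at Sam[8]=Lee[9] → patch at Sam[9]=Lee[11]. Since dp[11][11] = 5, nothing longer is possible.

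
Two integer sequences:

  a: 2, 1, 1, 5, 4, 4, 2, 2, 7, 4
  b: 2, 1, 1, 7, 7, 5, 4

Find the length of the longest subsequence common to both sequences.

Let dp[i][j] be the LCS length of the first i values of a and the first j values of b. dp[i][j] = dp[i-1][j-1]+1 when the i-th and j-th values match, else max(dp[i-1][j], dp[i][j-1]).
    ·  2  1  1  7  7  5  4
 ·  0  0  0  0  0  0  0  0
 2  0  1  1  1  1  1  1  1
 1  0  1  2  2  2  2  2  2
 1  0  1  2  3  3  3  3  3
 5  0  1  2  3  3  3  4  4
 4  0  1  2  3  3  3  4  5
 4  0  1  2  3  3  3  4  5
 2  0  1  2  3  3  3  4  5
 2  0  1  2  3  3  3  4  5
 7  0  1  2  3  4  4  4  5
 4  0  1  2  3  4  4  4  5
dp[10][7] = 5. One LCS (by backtracking along matches): 2, 1, 1, 5, 4.

5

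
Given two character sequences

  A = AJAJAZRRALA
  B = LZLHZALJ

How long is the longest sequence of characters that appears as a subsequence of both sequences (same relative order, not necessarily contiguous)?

Let dp[i][j] be the LCS length of the first i characters of A and the first j characters of B. dp[i][j] = dp[i-1][j-1]+1 when the i-th and j-th characters match, else max(dp[i-1][j], dp[i][j-1]).
    ·  L  Z  L  H  Z  A  L  J
 ·  0  0  0  0  0  0  0  0  0
 A  0  0  0  0  0  0  1  1  1
 J  0  0  0  0  0  0  1  1  2
 A  0  0  0  0  0  0  1  1  2
 J  0  0  0  0  0  0  1  1  2
 A  0  0  0  0  0  0  1  1  2
 Z  0  0  1  1  1  1  1  1  2
 R  0  0  1  1  1  1  1  1  2
 R  0  0  1  1  1  1  1  1  2
 A  0  0  1  1  1  1  2  2  2
 L  0  1  1  2  2  2  2  3  3
 A  0  1  1  2  2  2  3  3  3
dp[11][8] = 3. One LCS (by backtracking along matches): ZAL.

3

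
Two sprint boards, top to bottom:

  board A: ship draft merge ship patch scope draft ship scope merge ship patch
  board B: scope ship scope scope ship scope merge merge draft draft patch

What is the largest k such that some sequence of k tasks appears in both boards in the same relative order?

6

Pick ship at board A[1]=board B[2], then scope at board A[6]=board B[4], then ship at board A[8]=board B[5], then scope at board A[9]=board B[6], then merge at board A[10]=board B[8], then patch at board A[12]=board B[11]; all 6 tasks appear in both, in order. Since dp[12][11] = 6, nothing longer is possible.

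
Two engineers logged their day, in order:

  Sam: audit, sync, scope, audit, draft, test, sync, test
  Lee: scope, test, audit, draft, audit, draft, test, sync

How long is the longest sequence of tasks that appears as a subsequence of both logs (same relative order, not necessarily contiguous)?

Match audit (Sam #1, Lee #3); then audit (Sam #4, Lee #5); then draft (Sam #5, Lee #6); then test (Sam #6, Lee #7); then sync (Sam #7, Lee #8) — 5 tasks in the same relative order in both. The LCS DP gives dp[8][8] = 5, so this is optimal.

5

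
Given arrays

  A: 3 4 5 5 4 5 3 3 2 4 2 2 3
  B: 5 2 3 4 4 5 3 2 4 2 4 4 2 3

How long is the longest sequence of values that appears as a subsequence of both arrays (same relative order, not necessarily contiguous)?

10

Match 3 (A #1, B #3); then 4 (A #2, B #4); then 4 (A #5, B #5); then 5 (A #6, B #6); then 3 (A #8, B #7); then 2 (A #9, B #8); then 4 (A #10, B #9); then 2 (A #11, B #10); then 2 (A #12, B #13); then 3 (A #13, B #14) — 10 values in the same relative order in both. The LCS DP gives dp[13][14] = 10, so this is optimal.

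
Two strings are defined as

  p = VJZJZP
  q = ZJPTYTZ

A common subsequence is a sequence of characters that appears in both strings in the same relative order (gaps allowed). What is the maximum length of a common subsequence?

3

Let dp[i][j] be the LCS length of the first i characters of p and the first j characters of q. dp[i][j] = dp[i-1][j-1]+1 when the i-th and j-th characters match, else max(dp[i-1][j], dp[i][j-1]).
    ·  Z  J  P  T  Y  T  Z
 ·  0  0  0  0  0  0  0  0
 V  0  0  0  0  0  0  0  0
 J  0  0  1  1  1  1  1  1
 Z  0  1  1  1  1  1  1  2
 J  0  1  2  2  2  2  2  2
 Z  0  1  2  2  2  2  2  3
 P  0  1  2  3  3  3  3  3
dp[6][7] = 3. One LCS (by backtracking along matches): ZJZ.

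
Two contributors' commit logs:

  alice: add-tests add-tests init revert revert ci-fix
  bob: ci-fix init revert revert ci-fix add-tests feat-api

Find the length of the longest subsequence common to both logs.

4

Pick init at alice[3]=bob[2], then revert at alice[4]=bob[3], then revert at alice[5]=bob[4], then ci-fix at alice[6]=bob[5]; all 4 commits appear in both, in order. The LCS DP gives dp[6][7] = 4, so this is optimal.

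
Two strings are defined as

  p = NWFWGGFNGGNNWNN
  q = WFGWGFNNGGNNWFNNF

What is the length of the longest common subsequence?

13

One common subsequence of length 13: W (p #2, q #1); then F (p #3, q #2); then W (p #4, q #4); then G (p #6, q #5); then F (p #7, q #6); then N (p #8, q #8); then G (p #9, q #9); then G (p #10, q #10); then N (p #11, q #11); then N (p #12, q #12); then W (p #13, q #13); then N (p #14, q #15); then N (p #15, q #16). Since dp[15][17] = 13, nothing longer is possible.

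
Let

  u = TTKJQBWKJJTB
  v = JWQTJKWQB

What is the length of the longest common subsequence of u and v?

Let dp[i][j] be the LCS length of the first i characters of u and the first j characters of v. dp[i][j] = dp[i-1][j-1]+1 when the i-th and j-th characters match, else max(dp[i-1][j], dp[i][j-1]).
    ·  J  W  Q  T  J  K  W  Q  B
 ·  0  0  0  0  0  0  0  0  0  0
 T  0  0  0  0  1  1  1  1  1  1
 T  0  0  0  0  1  1  1  1  1  1
 K  0  0  0  0  1  1  2  2  2  2
 J  0  1  1  1  1  2  2  2  2  2
 Q  0  1  1  2  2  2  2  2  3  3
 B  0  1  1  2  2  2  2  2  3  4
 W  0  1  2  2  2  2  2  3  3  4
 K  0  1  2  2  2  2  3  3  3  4
 J  0  1  2  2  2  3  3  3  3  4
 J  0  1  2  2  2  3  3  3  3  4
 T  0  1  2  2  3  3  3  3  3  4
 B  0  1  2  2  3  3  3  3  3  4
dp[12][9] = 4. One LCS (by backtracking along matches): TKQB.

4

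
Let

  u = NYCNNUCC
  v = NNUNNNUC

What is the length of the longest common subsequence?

5

Match N [1,4], then N [4,5], then N [5,6], then U [6,7], then C [8,8] — 5 characters in the same relative order in both. dp[8][8] = 5 confirms this is the maximum.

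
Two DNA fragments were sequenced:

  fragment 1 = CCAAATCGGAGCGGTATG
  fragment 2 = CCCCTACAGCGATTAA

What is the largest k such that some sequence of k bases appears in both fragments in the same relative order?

10

Pick C [1,3], C [2,4], A [5,6], C [7,7], A [10,8], G [11,9], C [12,10], G [13,11], T [15,14], A [16,16]; all 10 bases appear in both, in order. dp[18][16] = 10 confirms this is the maximum.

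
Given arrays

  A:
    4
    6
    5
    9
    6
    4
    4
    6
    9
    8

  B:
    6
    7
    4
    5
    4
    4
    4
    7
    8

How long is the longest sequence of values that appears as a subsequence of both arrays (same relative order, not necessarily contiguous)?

5

Taking 4 at A[1]=B[3], then 5 at A[3]=B[4], then 4 at A[6]=B[6], then 4 at A[7]=B[7], then 8 at A[10]=B[9] gives a common subsequence of length 5, and the DP table's final entry dp[10][9] is also 5, so no common subsequence is longer.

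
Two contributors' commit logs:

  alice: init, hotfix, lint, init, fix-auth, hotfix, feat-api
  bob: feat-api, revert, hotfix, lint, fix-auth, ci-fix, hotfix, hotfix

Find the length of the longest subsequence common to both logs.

4

Taking hotfix (alice #2, bob #3); then lint (alice #3, bob #4); then fix-auth (alice #5, bob #5); then hotfix (alice #6, bob #8) gives a common subsequence of length 4, and the DP table's final entry dp[7][8] is also 4, so no common subsequence is longer.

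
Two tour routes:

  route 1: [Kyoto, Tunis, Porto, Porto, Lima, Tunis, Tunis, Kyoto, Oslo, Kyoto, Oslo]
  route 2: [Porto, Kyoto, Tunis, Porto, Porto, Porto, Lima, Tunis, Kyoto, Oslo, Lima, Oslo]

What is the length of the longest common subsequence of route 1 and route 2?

Taking Kyoto at route 1[1]=route 2[2], Tunis at route 1[2]=route 2[3], Porto at route 1[3]=route 2[5], Porto at route 1[4]=route 2[6], Lima at route 1[5]=route 2[7], Tunis at route 1[7]=route 2[8], Kyoto at route 1[8]=route 2[9], Oslo at route 1[9]=route 2[10], Oslo at route 1[11]=route 2[12] gives a common subsequence of length 9. The LCS DP gives dp[11][12] = 9, so this is optimal.

9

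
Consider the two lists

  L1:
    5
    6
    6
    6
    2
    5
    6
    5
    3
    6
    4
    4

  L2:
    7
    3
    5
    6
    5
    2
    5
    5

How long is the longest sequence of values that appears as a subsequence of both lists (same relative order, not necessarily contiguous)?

Let dp[i][j] be the LCS length of the first i values of L1 and the first j values of L2. dp[i][j] = dp[i-1][j-1]+1 when the i-th and j-th values match, else max(dp[i-1][j], dp[i][j-1]).
    ·  7  3  5  6  5  2  5  5
 ·  0  0  0  0  0  0  0  0  0
 5  0  0  0  1  1  1  1  1  1
 6  0  0  0  1  2  2  2  2  2
 6  0  0  0  1  2  2  2  2  2
 6  0  0  0  1  2  2  2  2  2
 2  0  0  0  1  2  2  3  3  3
 5  0  0  0  1  2  3  3  4  4
 6  0  0  0  1  2  3  3  4  4
 5  0  0  0  1  2  3  3  4  5
 3  0  0  1  1  2  3  3  4  5
 6  0  0  1  1  2  3  3  4  5
 4  0  0  1  1  2  3  3  4  5
 4  0  0  1  1  2  3  3  4  5
dp[12][8] = 5. One LCS (by backtracking along matches): 5, 6, 2, 5, 5.

5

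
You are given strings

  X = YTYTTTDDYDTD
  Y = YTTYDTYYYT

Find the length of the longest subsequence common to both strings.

6

Taking Y at X[1]=Y[1], then T at X[2]=Y[3], then Y at X[3]=Y[4], then T at X[4]=Y[6], then Y at X[9]=Y[9], then T at X[11]=Y[10] gives a common subsequence of length 6. Since dp[12][10] = 6, nothing longer is possible.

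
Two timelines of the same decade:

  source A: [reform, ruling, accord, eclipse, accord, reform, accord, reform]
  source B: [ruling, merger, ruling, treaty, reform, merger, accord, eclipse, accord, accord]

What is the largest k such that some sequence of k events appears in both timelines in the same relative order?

Match reform at source A[1]=source B[5] → accord at source A[3]=source B[7] → eclipse at source A[4]=source B[8] → accord at source A[5]=source B[9] → accord at source A[7]=source B[10] — 5 events in the same relative order in both. The LCS DP gives dp[8][10] = 5, so this is optimal.

5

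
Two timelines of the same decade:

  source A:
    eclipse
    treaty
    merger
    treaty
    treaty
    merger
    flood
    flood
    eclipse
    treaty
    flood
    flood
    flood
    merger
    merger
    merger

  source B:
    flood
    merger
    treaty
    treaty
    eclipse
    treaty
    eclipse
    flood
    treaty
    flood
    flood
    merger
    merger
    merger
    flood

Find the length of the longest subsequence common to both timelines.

Taking merger [3,2], then treaty [4,3], then treaty [5,4], then eclipse [9,5], then treaty [10,6], then flood [11,8], then flood [12,10], then flood [13,11], then merger [14,12], then merger [15,13], then merger [16,14] gives a common subsequence of length 11, and the DP table's final entry dp[16][15] is also 11, so no common subsequence is longer.

11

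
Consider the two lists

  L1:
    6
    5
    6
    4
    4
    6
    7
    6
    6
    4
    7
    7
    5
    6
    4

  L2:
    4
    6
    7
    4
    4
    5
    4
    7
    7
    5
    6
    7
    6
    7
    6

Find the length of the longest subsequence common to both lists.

Match 6 [1,2], then 5 [2,6], then 4 [4,7], then 6 [6,11], then 7 [7,12], then 6 [9,13], then 7 [12,14], then 6 [14,15] — 8 values in the same relative order in both. dp[15][15] = 8 confirms this is the maximum.

8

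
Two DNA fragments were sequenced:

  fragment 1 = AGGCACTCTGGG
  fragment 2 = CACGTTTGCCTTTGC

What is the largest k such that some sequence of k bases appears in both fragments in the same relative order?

8

Pick A at fragment 1[1]=fragment 2[2], then G at fragment 1[2]=fragment 2[4], then G at fragment 1[3]=fragment 2[8], then C at fragment 1[4]=fragment 2[9], then C at fragment 1[6]=fragment 2[10], then T at fragment 1[7]=fragment 2[12], then T at fragment 1[9]=fragment 2[13], then G at fragment 1[10]=fragment 2[14]; all 8 bases appear in both, in order. dp[12][15] = 8 confirms this is the maximum.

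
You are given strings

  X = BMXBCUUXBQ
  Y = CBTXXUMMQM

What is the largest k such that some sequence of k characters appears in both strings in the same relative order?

Pick B (X #1, Y #2), then X (X #3, Y #5), then U (X #6, Y #6), then Q (X #10, Y #9); all 4 characters appear in both, in order, and the DP table's final entry dp[10][10] is also 4, so no common subsequence is longer.

4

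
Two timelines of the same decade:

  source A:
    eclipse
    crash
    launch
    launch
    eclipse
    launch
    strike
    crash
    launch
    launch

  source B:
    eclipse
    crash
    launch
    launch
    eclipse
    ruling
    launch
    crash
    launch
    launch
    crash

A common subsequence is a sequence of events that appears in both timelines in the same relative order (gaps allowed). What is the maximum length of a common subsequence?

Taking eclipse (source A #1, source B #1); then crash (source A #2, source B #2); then launch (source A #3, source B #3); then launch (source A #4, source B #4); then eclipse (source A #5, source B #5); then launch (source A #6, source B #7); then crash (source A #8, source B #8); then launch (source A #9, source B #9); then launch (source A #10, source B #10) gives a common subsequence of length 9. dp[10][11] = 9 confirms this is the maximum.

9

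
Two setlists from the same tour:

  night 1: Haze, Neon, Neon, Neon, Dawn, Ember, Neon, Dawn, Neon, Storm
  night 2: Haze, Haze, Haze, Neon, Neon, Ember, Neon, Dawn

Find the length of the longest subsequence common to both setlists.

6

Taking Haze (night 1 #1, night 2 #3), Neon (night 1 #3, night 2 #4), Neon (night 1 #4, night 2 #5), Ember (night 1 #6, night 2 #6), Neon (night 1 #7, night 2 #7), Dawn (night 1 #8, night 2 #8) gives a common subsequence of length 6. dp[10][8] = 6 confirms this is the maximum.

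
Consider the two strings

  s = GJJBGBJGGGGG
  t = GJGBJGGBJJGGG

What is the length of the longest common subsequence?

Pick G (s #1, t #1), then J (s #3, t #2), then G (s #5, t #3), then B (s #6, t #4), then J (s #7, t #5), then G (s #8, t #6), then G (s #9, t #7), then G (s #10, t #11), then G (s #11, t #12), then G (s #12, t #13); all 10 characters appear in both, in order. dp[12][13] = 10 confirms this is the maximum.

10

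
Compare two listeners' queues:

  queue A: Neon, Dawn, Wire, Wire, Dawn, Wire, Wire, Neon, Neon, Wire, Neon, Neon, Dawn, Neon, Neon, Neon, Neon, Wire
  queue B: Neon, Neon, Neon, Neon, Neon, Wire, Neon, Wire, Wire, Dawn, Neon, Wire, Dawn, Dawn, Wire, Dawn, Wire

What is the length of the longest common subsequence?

Pick Neon (queue A #1, queue B #7); then Wire (queue A #3, queue B #8); then Wire (queue A #4, queue B #9); then Dawn (queue A #5, queue B #10); then Wire (queue A #6, queue B #12); then Wire (queue A #10, queue B #15); then Dawn (queue A #13, queue B #16); then Wire (queue A #18, queue B #17); all 8 songs appear in both, in order. The LCS DP gives dp[18][17] = 8, so this is optimal.

8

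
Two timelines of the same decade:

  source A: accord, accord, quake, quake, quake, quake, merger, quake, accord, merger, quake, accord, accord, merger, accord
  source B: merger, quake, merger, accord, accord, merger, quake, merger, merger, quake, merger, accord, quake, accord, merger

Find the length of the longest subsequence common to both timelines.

9

Pick accord [1,4] → accord [2,5] → quake [3,7] → quake [6,10] → merger [7,11] → accord [9,12] → quake [11,13] → accord [13,14] → merger [14,15]; all 9 events appear in both, in order. dp[15][15] = 9 confirms this is the maximum.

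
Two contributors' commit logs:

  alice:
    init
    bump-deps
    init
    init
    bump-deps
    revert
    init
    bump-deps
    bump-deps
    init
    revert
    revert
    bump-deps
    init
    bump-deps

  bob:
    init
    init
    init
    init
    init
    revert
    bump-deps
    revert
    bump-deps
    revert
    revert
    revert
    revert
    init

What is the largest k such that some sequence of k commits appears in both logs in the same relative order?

Match init at alice[1]=bob[3], then init at alice[3]=bob[4], then init at alice[4]=bob[5], then bump-deps at alice[5]=bob[7], then revert at alice[6]=bob[8], then bump-deps at alice[8]=bob[9], then revert at alice[11]=bob[12], then revert at alice[12]=bob[13], then init at alice[14]=bob[14] — 9 commits in the same relative order in both, and the DP table's final entry dp[15][14] is also 9, so no common subsequence is longer.

9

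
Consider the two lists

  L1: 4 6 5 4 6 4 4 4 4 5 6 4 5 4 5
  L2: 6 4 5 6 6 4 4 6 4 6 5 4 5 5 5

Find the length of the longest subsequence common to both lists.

Pick 4 [1,2]; then 6 [2,4]; then 6 [5,5]; then 4 [6,6]; then 4 [7,7]; then 4 [8,9]; then 4 [9,12]; then 5 [10,13]; then 5 [13,14]; then 5 [15,15]; all 10 values appear in both, in order, and the DP table's final entry dp[15][15] is also 10, so no common subsequence is longer.

10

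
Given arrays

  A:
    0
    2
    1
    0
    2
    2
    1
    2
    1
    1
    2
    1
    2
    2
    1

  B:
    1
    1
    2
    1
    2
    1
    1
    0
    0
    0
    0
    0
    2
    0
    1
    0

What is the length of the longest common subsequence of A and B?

8

One common subsequence of length 8: 1 at A[3]=B[2], then 2 at A[6]=B[3], then 1 at A[7]=B[4], then 2 at A[8]=B[5], then 1 at A[9]=B[6], then 1 at A[10]=B[7], then 2 at A[11]=B[13], then 1 at A[12]=B[15], and the DP table's final entry dp[15][16] is also 8, so no common subsequence is longer.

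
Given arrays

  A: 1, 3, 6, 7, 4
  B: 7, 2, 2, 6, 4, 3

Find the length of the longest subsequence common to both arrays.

Pick 6 at A[3]=B[4], 4 at A[5]=B[5]; all 2 values appear in both, in order. dp[5][6] = 2 confirms this is the maximum.

2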